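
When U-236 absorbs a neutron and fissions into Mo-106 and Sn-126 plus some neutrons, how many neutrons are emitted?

5

Conserve mass number: 237 = 106 + 126 + k, so k = 237 − 232 = 5.
Check atomic number: 92 = 42 + 50 + 0 = 92. ✓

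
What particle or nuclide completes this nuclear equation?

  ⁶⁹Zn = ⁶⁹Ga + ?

beta-minus particle

Conserve mass number: 69 = 69 + A, so A = 0.
Conserve atomic number: 30 = 31 + Z, so Z = -1.
A = 0 and Z = -1 is e⁻ — a beta-minus particle.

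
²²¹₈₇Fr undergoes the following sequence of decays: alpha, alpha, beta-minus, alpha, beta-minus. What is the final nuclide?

Start: (A, Z) = (221, 87).
After α: (217, 85).
After α: (213, 83).
After β⁻: (213, 84).
After α: (209, 82).
After β⁻: (209, 83).
Z = 83 is bismuth.

Bi-209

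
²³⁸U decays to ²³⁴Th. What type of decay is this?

ΔA = 234 − 238 = -4; ΔZ = 90 − 92 = -2.
A drops by 4 and Z drops by 2 — the signature of alpha emission.

alpha decay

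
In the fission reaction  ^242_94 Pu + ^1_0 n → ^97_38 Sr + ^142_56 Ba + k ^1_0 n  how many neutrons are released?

Conserve mass number: 243 = 97 + 142 + k, so k = 243 − 239 = 4.
Check atomic number: 94 = 38 + 56 + 0 = 94. ✓

4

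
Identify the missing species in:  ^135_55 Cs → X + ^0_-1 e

Conserve mass number: 135 = A + 0, so A = 135.
Conserve atomic number: 55 = Z − 1, so Z = 56.
Z = 56 is barium, so the species is ^135_56 Ba.

Ba-135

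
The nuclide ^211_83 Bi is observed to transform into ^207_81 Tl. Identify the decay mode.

alpha decay

ΔA = 207 − 211 = -4; ΔZ = 81 − 83 = -2.
A drops by 4 and Z drops by 2 — the signature of alpha emission.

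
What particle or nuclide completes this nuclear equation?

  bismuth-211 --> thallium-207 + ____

Conserve mass number: 211 = 207 + A, so A = 4.
Conserve atomic number: 83 = 81 + Z, so Z = 2.
A = 4 and Z = 2 is helium-4 — an alpha particle.

alpha particle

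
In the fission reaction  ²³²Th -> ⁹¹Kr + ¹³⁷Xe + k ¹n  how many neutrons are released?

4

Conserve mass number: 232 = 91 + 137 + k, so k = 232 − 228 = 4.
Check atomic number: 90 = 36 + 54 + 0 = 90. ✓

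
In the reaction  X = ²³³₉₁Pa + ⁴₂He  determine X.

Np-237

Conserve mass number: A = 233 + 4, so A = 237.
Conserve atomic number: Z = 91 + 2, so Z = 93.
Z = 93 is neptunium, so the species is ²³⁷₉₃Np.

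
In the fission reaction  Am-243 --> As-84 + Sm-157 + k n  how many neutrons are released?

2

Conserve mass number: 243 = 84 + 157 + k, so k = 243 − 241 = 2.
Check atomic number: 95 = 33 + 62 + 0 = 95. ✓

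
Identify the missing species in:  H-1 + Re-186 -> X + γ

Os-187

Conserve mass number: 1 + 186 = A + 0, so A = 187.
Conserve atomic number: 1 + 75 = Z + 0, so Z = 76.
Z = 76 is osmium, so the species is Os-187.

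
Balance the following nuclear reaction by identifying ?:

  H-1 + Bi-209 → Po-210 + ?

Conserve mass number: 1 + 209 = 210 + A, so A = 0.
Conserve atomic number: 1 + 83 = 84 + Z, so Z = 0.
A = 0 and Z = 0 is γ — a gamma ray.

gamma ray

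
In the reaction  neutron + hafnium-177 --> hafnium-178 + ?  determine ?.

gamma ray

Conserve mass number: 1 + 177 = 178 + A, so A = 0.
Conserve atomic number: 0 + 72 = 72 + Z, so Z = 0.
A = 0 and Z = 0 is γ — a gamma ray.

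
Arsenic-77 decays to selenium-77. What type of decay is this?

beta-minus decay

ΔA = 77 − 77 = 0; ΔZ = 34 − 33 = +1.
A is unchanged and Z rises by 1 — a neutron has become a proton (β⁻ decay).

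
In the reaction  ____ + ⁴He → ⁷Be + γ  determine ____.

He-3

Conserve mass number: A + 4 = 7 + 0, so A = 3.
Conserve atomic number: Z + 2 = 4 + 0, so Z = 2.
Z = 2 is helium, so the species is ³He.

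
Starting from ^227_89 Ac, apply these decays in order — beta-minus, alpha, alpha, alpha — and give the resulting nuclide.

Start: (A, Z) = (227, 89).
After β⁻: (227, 90).
After α: (223, 88).
After α: (219, 86).
After α: (215, 84).
Z = 84 is polonium.

Po-215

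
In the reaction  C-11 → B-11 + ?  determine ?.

Conserve mass number: 11 = 11 + A, so A = 0.
Conserve atomic number: 6 = 5 + Z, so Z = 1.
A = 0 and Z = 1 is e⁺ — a positron.

positron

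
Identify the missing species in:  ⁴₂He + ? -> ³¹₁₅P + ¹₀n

Conserve mass number: 4 + A = 31 + 1, so A = 28.
Conserve atomic number: 2 + Z = 15 + 0, so Z = 13.
Z = 13 is aluminium, so the species is ²⁸₁₃Al.

Al-28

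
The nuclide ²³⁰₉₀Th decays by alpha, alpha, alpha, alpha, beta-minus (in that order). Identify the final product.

Bi-214

Start: (A, Z) = (230, 90).
After α: (226, 88).
After α: (222, 86).
After α: (218, 84).
After α: (214, 82).
After β⁻: (214, 83).
Z = 83 is bismuth.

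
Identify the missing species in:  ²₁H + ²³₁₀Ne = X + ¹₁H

Conserve mass number: 2 + 23 = A + 1, so A = 24.
Conserve atomic number: 1 + 10 = Z + 1, so Z = 10.
Z = 10 is neon, so the species is ²⁴₁₀Ne.

Ne-24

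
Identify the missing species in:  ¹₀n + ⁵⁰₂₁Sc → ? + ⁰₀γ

Conserve mass number: 1 + 50 = A + 0, so A = 51.
Conserve atomic number: 0 + 21 = Z + 0, so Z = 21.
Z = 21 is scandium, so the species is ⁵¹₂₁Sc.

Sc-51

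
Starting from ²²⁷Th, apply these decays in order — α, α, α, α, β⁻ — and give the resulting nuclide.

Bi-211

Start: (A, Z) = (227, 90).
After α: (223, 88).
After α: (219, 86).
After α: (215, 84).
After α: (211, 82).
After β⁻: (211, 83).
Z = 83 is bismuth.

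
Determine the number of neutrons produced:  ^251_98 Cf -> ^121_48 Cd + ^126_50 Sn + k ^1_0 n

Conserve mass number: 251 = 121 + 126 + k, so k = 251 − 247 = 4.
Check atomic number: 98 = 48 + 50 + 0 = 98. ✓

4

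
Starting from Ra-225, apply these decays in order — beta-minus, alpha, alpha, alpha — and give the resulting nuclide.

Start: (A, Z) = (225, 88).
After β⁻: (225, 89).
After α: (221, 87).
After α: (217, 85).
After α: (213, 83).
Z = 83 is bismuth.

Bi-213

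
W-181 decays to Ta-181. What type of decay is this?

beta-plus decay or electron capture

ΔA = 181 − 181 = 0; ΔZ = 73 − 74 = -1.
A is unchanged and Z drops by 1 — a proton has become a neutron (β⁺ emission or electron capture).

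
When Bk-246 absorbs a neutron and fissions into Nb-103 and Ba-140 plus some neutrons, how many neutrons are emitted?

Conserve mass number: 247 = 103 + 140 + k, so k = 247 − 243 = 4.
Check atomic number: 97 = 41 + 56 + 0 = 97. ✓

4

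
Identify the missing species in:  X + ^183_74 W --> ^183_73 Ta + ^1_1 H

Conserve mass number: A + 183 = 183 + 1, so A = 1.
Conserve atomic number: Z + 74 = 73 + 1, so Z = 0.
A = 1 and Z = 0 is ^1_0 n — a neutron.

neutron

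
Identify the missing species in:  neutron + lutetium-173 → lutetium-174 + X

Conserve mass number: 1 + 173 = 174 + A, so A = 0.
Conserve atomic number: 0 + 71 = 71 + Z, so Z = 0.
A = 0 and Z = 0 is γ — a gamma ray.

gamma ray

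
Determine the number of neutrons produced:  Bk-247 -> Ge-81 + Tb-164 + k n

2

Conserve mass number: 247 = 81 + 164 + k, so k = 247 − 245 = 2.
Check atomic number: 97 = 32 + 65 + 0 = 97. ✓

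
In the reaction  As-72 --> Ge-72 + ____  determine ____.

Conserve mass number: 72 = 72 + A, so A = 0.
Conserve atomic number: 33 = 32 + Z, so Z = 1.
A = 0 and Z = 1 is e⁺ — a positron.

positron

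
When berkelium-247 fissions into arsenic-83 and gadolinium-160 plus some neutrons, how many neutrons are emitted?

4

Conserve mass number: 247 = 83 + 160 + k, so k = 247 − 243 = 4.
Check atomic number: 97 = 33 + 64 + 0 = 97. ✓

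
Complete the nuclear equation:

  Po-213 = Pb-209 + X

alpha particle

Conserve mass number: 213 = 209 + A, so A = 4.
Conserve atomic number: 84 = 82 + Z, so Z = 2.
A = 4 and Z = 2 is He-4 — an alpha particle.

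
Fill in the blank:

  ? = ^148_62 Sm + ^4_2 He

Gd-152

Conserve mass number: A = 148 + 4, so A = 152.
Conserve atomic number: Z = 62 + 2, so Z = 64.
Z = 64 is gadolinium, so the species is ^152_64 Gd.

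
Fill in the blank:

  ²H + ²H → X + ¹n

He-3

Conserve mass number: 2 + 2 = A + 1, so A = 3.
Conserve atomic number: 1 + 1 = Z + 0, so Z = 2.
Z = 2 is helium, so the species is ³He.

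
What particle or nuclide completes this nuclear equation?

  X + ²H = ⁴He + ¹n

Conserve mass number: A + 2 = 4 + 1, so A = 3.
Conserve atomic number: Z + 1 = 2 + 0, so Z = 1.
A = 3 and Z = 1 is ³H — a triton.

triton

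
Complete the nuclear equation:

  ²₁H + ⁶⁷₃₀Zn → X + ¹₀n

Conserve mass number: 2 + 67 = A + 1, so A = 68.
Conserve atomic number: 1 + 30 = Z + 0, so Z = 31.
Z = 31 is gallium, so the species is ⁶⁸₃₁Ga.

Ga-68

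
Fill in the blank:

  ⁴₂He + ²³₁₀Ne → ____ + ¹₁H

Conserve mass number: 4 + 23 = A + 1, so A = 26.
Conserve atomic number: 2 + 10 = Z + 1, so Z = 11.
Z = 11 is sodium, so the species is ²⁶₁₁Na.

Na-26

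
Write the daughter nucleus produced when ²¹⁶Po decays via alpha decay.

Alpha decay: mass number changes by -4, atomic number by -2.
A: 216 − 4 = 212; Z: 84 − 2 = 82.
Z = 82 is lead, so the daughter is ²¹²Pb.

Pb-212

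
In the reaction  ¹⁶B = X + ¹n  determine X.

Conserve mass number: 16 = A + 1, so A = 15.
Conserve atomic number: 5 = Z + 0, so Z = 5.
Z = 5 is boron, so the species is ¹⁵B.

B-15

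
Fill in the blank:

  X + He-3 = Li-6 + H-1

alpha particle

Conserve mass number: A + 3 = 6 + 1, so A = 4.
Conserve atomic number: Z + 2 = 3 + 1, so Z = 2.
A = 4 and Z = 2 is He-4 — an alpha particle.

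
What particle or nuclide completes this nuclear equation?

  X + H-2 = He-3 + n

Conserve mass number: A + 2 = 3 + 1, so A = 2.
Conserve atomic number: Z + 1 = 2 + 0, so Z = 1.
A = 2 and Z = 1 is H-2 — a deuteron.

deuteron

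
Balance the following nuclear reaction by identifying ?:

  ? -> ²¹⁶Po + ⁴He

Conserve mass number: A = 216 + 4, so A = 220.
Conserve atomic number: Z = 84 + 2, so Z = 86.
Z = 86 is radon, so the species is ²²⁰Rn.

Rn-220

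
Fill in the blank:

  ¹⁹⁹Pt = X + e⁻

Au-199

Conserve mass number: 199 = A + 0, so A = 199.
Conserve atomic number: 78 = Z − 1, so Z = 79.
Z = 79 is gold, so the species is ¹⁹⁹Au.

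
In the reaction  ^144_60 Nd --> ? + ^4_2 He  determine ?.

Conserve mass number: 144 = A + 4, so A = 140.
Conserve atomic number: 60 = Z + 2, so Z = 58.
Z = 58 is cerium, so the species is ^140_58 Ce.

Ce-140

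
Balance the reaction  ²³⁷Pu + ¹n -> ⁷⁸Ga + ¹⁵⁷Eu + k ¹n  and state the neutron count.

Conserve mass number: 238 = 78 + 157 + k, so k = 238 − 235 = 3.
Check atomic number: 94 = 31 + 63 + 0 = 94. ✓

3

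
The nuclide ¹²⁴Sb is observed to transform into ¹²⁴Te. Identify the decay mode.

ΔA = 124 − 124 = 0; ΔZ = 52 − 51 = +1.
A is unchanged and Z rises by 1 — a neutron has become a proton (β⁻ decay).

beta-minus decay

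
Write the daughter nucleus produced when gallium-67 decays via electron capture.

Zn-67

Electron capture: mass number changes by +0, atomic number by -1.
A: 67 = 67; Z: 31 − 1 = 30.
Z = 30 is zinc, so the daughter is zinc-67.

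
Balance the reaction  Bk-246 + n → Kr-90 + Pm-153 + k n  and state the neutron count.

Conserve mass number: 247 = 90 + 153 + k, so k = 247 − 243 = 4.
Check atomic number: 97 = 36 + 61 + 0 = 97. ✓

4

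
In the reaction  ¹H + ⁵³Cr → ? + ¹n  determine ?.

Conserve mass number: 1 + 53 = A + 1, so A = 53.
Conserve atomic number: 1 + 24 = Z + 0, so Z = 25.
Z = 25 is manganese, so the species is ⁵³Mn.

Mn-53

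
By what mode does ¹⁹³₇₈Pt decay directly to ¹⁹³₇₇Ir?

ΔA = 193 − 193 = 0; ΔZ = 77 − 78 = -1.
A is unchanged and Z drops by 1 — a proton has become a neutron (β⁺ emission or electron capture).

beta-plus decay or electron capture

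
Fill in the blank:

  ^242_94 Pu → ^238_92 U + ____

alpha particle

Conserve mass number: 242 = 238 + A, so A = 4.
Conserve atomic number: 94 = 92 + Z, so Z = 2.
A = 4 and Z = 2 is ^4_2 He — an alpha particle.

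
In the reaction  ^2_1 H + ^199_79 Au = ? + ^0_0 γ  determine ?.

Conserve mass number: 2 + 199 = A + 0, so A = 201.
Conserve atomic number: 1 + 79 = Z + 0, so Z = 80.
Z = 80 is mercury, so the species is ^201_80 Hg.

Hg-201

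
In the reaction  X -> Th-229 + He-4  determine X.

U-233

Conserve mass number: A = 229 + 4, so A = 233.
Conserve atomic number: Z = 90 + 2, so Z = 92.
Z = 92 is uranium, so the species is U-233.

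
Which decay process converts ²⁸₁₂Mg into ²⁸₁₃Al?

ΔA = 28 − 28 = 0; ΔZ = 13 − 12 = +1.
A is unchanged and Z rises by 1 — a neutron has become a proton (β⁻ decay).

beta-minus decay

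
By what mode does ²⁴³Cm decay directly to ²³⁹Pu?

alpha decay

ΔA = 239 − 243 = -4; ΔZ = 94 − 96 = -2.
A drops by 4 and Z drops by 2 — the signature of alpha emission.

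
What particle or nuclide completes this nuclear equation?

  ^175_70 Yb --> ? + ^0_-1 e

Conserve mass number: 175 = A + 0, so A = 175.
Conserve atomic number: 70 = Z − 1, so Z = 71.
Z = 71 is lutetium, so the species is ^175_71 Lu.

Lu-175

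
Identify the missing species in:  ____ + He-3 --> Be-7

alpha particle

Conserve mass number: A + 3 = 7, so A = 4.
Conserve atomic number: Z + 2 = 4, so Z = 2.
A = 4 and Z = 2 is He-4 — an alpha particle.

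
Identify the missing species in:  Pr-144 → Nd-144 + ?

beta-minus particle

Conserve mass number: 144 = 144 + A, so A = 0.
Conserve atomic number: 59 = 60 + Z, so Z = -1.
A = 0 and Z = -1 is e⁻ — a beta-minus particle.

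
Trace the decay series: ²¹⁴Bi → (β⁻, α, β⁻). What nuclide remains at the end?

Bi-210

Start: (A, Z) = (214, 83).
After β⁻: (214, 84).
After α: (210, 82).
After β⁻: (210, 83).
Z = 83 is bismuth.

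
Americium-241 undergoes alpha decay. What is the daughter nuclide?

Np-237

Alpha decay: mass number changes by -4, atomic number by -2.
A: 241 − 4 = 237; Z: 95 − 2 = 93.
Z = 93 is neptunium, so the daughter is neptunium-237.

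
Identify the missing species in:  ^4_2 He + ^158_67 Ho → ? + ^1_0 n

Conserve mass number: 4 + 158 = A + 1, so A = 161.
Conserve atomic number: 2 + 67 = Z + 0, so Z = 69.
Z = 69 is thulium, so the species is ^161_69 Tm.

Tm-161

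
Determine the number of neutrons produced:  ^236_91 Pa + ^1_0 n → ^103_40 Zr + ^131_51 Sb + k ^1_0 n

3

Conserve mass number: 237 = 103 + 131 + k, so k = 237 − 234 = 3.
Check atomic number: 91 = 40 + 51 + 0 = 91. ✓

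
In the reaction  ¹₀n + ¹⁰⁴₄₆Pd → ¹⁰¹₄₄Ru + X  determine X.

Conserve mass number: 1 + 104 = 101 + A, so A = 4.
Conserve atomic number: 0 + 46 = 44 + Z, so Z = 2.
A = 4 and Z = 2 is ⁴₂He — an alpha particle.

alpha particle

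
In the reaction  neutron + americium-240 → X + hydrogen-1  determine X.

Conserve mass number: 1 + 240 = A + 1, so A = 240.
Conserve atomic number: 0 + 95 = Z + 1, so Z = 94.
Z = 94 is plutonium, so the species is plutonium-240.

Pu-240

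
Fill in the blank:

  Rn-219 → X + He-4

Conserve mass number: 219 = A + 4, so A = 215.
Conserve atomic number: 86 = Z + 2, so Z = 84.
Z = 84 is polonium, so the species is Po-215.

Po-215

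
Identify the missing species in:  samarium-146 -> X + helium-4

Conserve mass number: 146 = A + 4, so A = 142.
Conserve atomic number: 62 = Z + 2, so Z = 60.
Z = 60 is neodymium, so the species is neodymium-142.

Nd-142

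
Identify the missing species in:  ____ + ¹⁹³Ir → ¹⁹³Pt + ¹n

Conserve mass number: A + 193 = 193 + 1, so A = 1.
Conserve atomic number: Z + 77 = 78 + 0, so Z = 1.
A = 1 and Z = 1 is ¹H — a proton.

proton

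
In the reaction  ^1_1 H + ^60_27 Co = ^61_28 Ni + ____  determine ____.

Conserve mass number: 1 + 60 = 61 + A, so A = 0.
Conserve atomic number: 1 + 27 = 28 + Z, so Z = 0.
A = 0 and Z = 0 is ^0_0 γ — a gamma ray.

gamma ray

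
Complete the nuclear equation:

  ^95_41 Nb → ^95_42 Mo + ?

Conserve mass number: 95 = 95 + A, so A = 0.
Conserve atomic number: 41 = 42 + Z, so Z = -1.
A = 0 and Z = -1 is ^0_-1 e — a beta-minus particle.

beta-minus particle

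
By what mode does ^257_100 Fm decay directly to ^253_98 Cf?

ΔA = 253 − 257 = -4; ΔZ = 98 − 100 = -2.
A drops by 4 and Z drops by 2 — the signature of alpha emission.

alpha decay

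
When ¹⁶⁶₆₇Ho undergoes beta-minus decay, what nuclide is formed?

Beta-minus decay: mass number changes by +0, atomic number by +1.
A: 166 = 166; Z: 67 + 1 = 68.
Z = 68 is erbium, so the daughter is ¹⁶⁶₆₈Er.

Er-166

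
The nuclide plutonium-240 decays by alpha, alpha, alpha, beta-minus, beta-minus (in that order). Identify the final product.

Start: (A, Z) = (240, 94).
After α: (236, 92).
After α: (232, 90).
After α: (228, 88).
After β⁻: (228, 89).
After β⁻: (228, 90).
Z = 90 is thorium.

Th-228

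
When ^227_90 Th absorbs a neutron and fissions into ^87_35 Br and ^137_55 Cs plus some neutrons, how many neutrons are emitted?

4

Conserve mass number: 228 = 87 + 137 + k, so k = 228 − 224 = 4.
Check atomic number: 90 = 35 + 55 + 0 = 90. ✓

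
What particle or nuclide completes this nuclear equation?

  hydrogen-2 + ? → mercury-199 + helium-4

Conserve mass number: 2 + A = 199 + 4, so A = 201.
Conserve atomic number: 1 + Z = 80 + 2, so Z = 81.
Z = 81 is thallium, so the species is thallium-201.

Tl-201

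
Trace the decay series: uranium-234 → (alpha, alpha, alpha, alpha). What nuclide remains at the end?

Start: (A, Z) = (234, 92).
After α: (230, 90).
After α: (226, 88).
After α: (222, 86).
After α: (218, 84).
Z = 84 is polonium.

Po-218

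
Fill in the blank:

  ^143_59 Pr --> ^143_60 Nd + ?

Conserve mass number: 143 = 143 + A, so A = 0.
Conserve atomic number: 59 = 60 + Z, so Z = -1.
A = 0 and Z = -1 is ^0_-1 e — a beta-minus particle.

beta-minus particle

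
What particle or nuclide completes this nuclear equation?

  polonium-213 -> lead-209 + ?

alpha particle

Conserve mass number: 213 = 209 + A, so A = 4.
Conserve atomic number: 84 = 82 + Z, so Z = 2.
A = 4 and Z = 2 is helium-4 — an alpha particle.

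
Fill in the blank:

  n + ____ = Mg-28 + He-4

Conserve mass number: 1 + A = 28 + 4, so A = 31.
Conserve atomic number: 0 + Z = 12 + 2, so Z = 14.
Z = 14 is silicon, so the species is Si-31.

Si-31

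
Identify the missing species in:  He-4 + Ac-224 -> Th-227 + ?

Conserve mass number: 4 + 224 = 227 + A, so A = 1.
Conserve atomic number: 2 + 89 = 90 + Z, so Z = 1.
A = 1 and Z = 1 is H-1 — a proton.

proton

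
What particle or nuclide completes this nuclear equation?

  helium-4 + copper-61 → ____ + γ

Ga-65

Conserve mass number: 4 + 61 = A + 0, so A = 65.
Conserve atomic number: 2 + 29 = Z + 0, so Z = 31.
Z = 31 is gallium, so the species is gallium-65.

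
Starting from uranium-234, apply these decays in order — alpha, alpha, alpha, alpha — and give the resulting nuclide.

Start: (A, Z) = (234, 92).
After α: (230, 90).
After α: (226, 88).
After α: (222, 86).
After α: (218, 84).
Z = 84 is polonium.

Po-218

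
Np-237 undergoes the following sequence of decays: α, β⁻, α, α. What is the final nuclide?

Ra-225

Start: (A, Z) = (237, 93).
After α: (233, 91).
After β⁻: (233, 92).
After α: (229, 90).
After α: (225, 88).
Z = 88 is radium.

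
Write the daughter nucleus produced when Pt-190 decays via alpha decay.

Os-186

Alpha decay: mass number changes by -4, atomic number by -2.
A: 190 − 4 = 186; Z: 78 − 2 = 76.
Z = 76 is osmium, so the daughter is Os-186.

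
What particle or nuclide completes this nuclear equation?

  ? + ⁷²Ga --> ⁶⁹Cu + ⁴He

neutron

Conserve mass number: A + 72 = 69 + 4, so A = 1.
Conserve atomic number: Z + 31 = 29 + 2, so Z = 0.
A = 1 and Z = 0 is ¹n — a neutron.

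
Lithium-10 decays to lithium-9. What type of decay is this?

neutron emission

ΔA = 9 − 10 = -1; ΔZ = 3 − 3 = +0.
A drops by 1 with Z unchanged — a neutron was emitted.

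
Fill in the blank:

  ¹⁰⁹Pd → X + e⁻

Conserve mass number: 109 = A + 0, so A = 109.
Conserve atomic number: 46 = Z − 1, so Z = 47.
Z = 47 is silver, so the species is ¹⁰⁹Ag.

Ag-109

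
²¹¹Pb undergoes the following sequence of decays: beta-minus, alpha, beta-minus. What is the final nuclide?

Pb-207

Start: (A, Z) = (211, 82).
After β⁻: (211, 83).
After α: (207, 81).
After β⁻: (207, 82).
Z = 82 is lead.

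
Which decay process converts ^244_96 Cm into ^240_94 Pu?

alpha decay

ΔA = 240 − 244 = -4; ΔZ = 94 − 96 = -2.
A drops by 4 and Z drops by 2 — the signature of alpha emission.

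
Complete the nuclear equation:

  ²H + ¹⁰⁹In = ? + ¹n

Sn-110

Conserve mass number: 2 + 109 = A + 1, so A = 110.
Conserve atomic number: 1 + 49 = Z + 0, so Z = 50.
Z = 50 is tin, so the species is ¹¹⁰Sn.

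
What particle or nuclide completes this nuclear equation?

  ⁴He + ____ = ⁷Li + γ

Conserve mass number: 4 + A = 7 + 0, so A = 3.
Conserve atomic number: 2 + Z = 3 + 0, so Z = 1.
A = 3 and Z = 1 is ³H — a triton.

triton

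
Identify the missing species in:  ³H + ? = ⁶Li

He-3

Conserve mass number: 3 + A = 6, so A = 3.
Conserve atomic number: 1 + Z = 3, so Z = 2.
Z = 2 is helium, so the species is ³He.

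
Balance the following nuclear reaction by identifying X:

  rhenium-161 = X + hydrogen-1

W-160

Conserve mass number: 161 = A + 1, so A = 160.
Conserve atomic number: 75 = Z + 1, so Z = 74.
Z = 74 is tungsten, so the species is tungsten-160.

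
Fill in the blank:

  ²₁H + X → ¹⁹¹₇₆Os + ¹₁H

Conserve mass number: 2 + A = 191 + 1, so A = 190.
Conserve atomic number: 1 + Z = 76 + 1, so Z = 76.
Z = 76 is osmium, so the species is ¹⁹⁰₇₆Os.

Os-190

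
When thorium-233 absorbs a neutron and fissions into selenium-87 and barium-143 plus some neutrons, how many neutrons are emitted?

4

Conserve mass number: 234 = 87 + 143 + k, so k = 234 − 230 = 4.
Check atomic number: 90 = 34 + 56 + 0 = 90. ✓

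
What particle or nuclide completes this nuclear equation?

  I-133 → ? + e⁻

Conserve mass number: 133 = A + 0, so A = 133.
Conserve atomic number: 53 = Z − 1, so Z = 54.
Z = 54 is xenon, so the species is Xe-133.

Xe-133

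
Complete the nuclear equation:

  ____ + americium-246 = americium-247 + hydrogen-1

deuteron

Conserve mass number: A + 246 = 247 + 1, so A = 2.
Conserve atomic number: Z + 95 = 95 + 1, so Z = 1.
A = 2 and Z = 1 is hydrogen-2 — a deuteron.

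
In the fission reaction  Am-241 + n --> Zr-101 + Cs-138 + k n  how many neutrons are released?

3

Conserve mass number: 242 = 101 + 138 + k, so k = 242 − 239 = 3.
Check atomic number: 95 = 40 + 55 + 0 = 95. ✓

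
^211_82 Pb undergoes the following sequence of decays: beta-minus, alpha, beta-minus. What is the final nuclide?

Start: (A, Z) = (211, 82).
After β⁻: (211, 83).
After α: (207, 81).
After β⁻: (207, 82).
Z = 82 is lead.

Pb-207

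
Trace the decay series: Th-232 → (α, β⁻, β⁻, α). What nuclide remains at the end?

Ra-224

Start: (A, Z) = (232, 90).
After α: (228, 88).
After β⁻: (228, 89).
After β⁻: (228, 90).
After α: (224, 88).
Z = 88 is radium.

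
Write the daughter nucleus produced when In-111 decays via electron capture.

Cd-111

Electron capture: mass number changes by +0, atomic number by -1.
A: 111 = 111; Z: 49 − 1 = 48.
Z = 48 is cadmium, so the daughter is Cd-111.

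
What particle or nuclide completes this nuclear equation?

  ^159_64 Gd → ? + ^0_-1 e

Conserve mass number: 159 = A + 0, so A = 159.
Conserve atomic number: 64 = Z − 1, so Z = 65.
Z = 65 is terbium, so the species is ^159_65 Tb.

Tb-159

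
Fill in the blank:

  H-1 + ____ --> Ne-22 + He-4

Na-25

Conserve mass number: 1 + A = 22 + 4, so A = 25.
Conserve atomic number: 1 + Z = 10 + 2, so Z = 11.
Z = 11 is sodium, so the species is Na-25.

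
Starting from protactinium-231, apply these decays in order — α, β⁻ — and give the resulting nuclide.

Th-227

Start: (A, Z) = (231, 91).
After α: (227, 89).
After β⁻: (227, 90).
Z = 90 is thorium.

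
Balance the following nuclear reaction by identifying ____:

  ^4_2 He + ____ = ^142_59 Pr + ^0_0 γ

La-138

Conserve mass number: 4 + A = 142 + 0, so A = 138.
Conserve atomic number: 2 + Z = 59 + 0, so Z = 57.
Z = 57 is lanthanum, so the species is ^138_57 La.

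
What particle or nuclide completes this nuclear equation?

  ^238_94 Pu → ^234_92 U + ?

alpha particle

Conserve mass number: 238 = 234 + A, so A = 4.
Conserve atomic number: 94 = 92 + Z, so Z = 2.
A = 4 and Z = 2 is ^4_2 He — an alpha particle.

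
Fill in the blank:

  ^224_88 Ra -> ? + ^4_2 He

Rn-220

Conserve mass number: 224 = A + 4, so A = 220.
Conserve atomic number: 88 = Z + 2, so Z = 86.
Z = 86 is radon, so the species is ^220_86 Rn.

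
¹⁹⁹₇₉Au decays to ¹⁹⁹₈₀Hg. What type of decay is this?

beta-minus decay

ΔA = 199 − 199 = 0; ΔZ = 80 − 79 = +1.
A is unchanged and Z rises by 1 — a neutron has become a proton (β⁻ decay).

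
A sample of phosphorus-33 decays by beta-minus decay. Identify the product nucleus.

S-33

Beta-minus decay: mass number changes by +0, atomic number by +1.
A: 33 = 33; Z: 15 + 1 = 16.
Z = 16 is sulfur, so the daughter is sulfur-33.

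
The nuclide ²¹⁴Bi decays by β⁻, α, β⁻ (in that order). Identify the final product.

Start: (A, Z) = (214, 83).
After β⁻: (214, 84).
After α: (210, 82).
After β⁻: (210, 83).
Z = 83 is bismuth.

Bi-210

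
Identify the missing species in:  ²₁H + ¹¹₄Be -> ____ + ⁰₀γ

Conserve mass number: 2 + 11 = A + 0, so A = 13.
Conserve atomic number: 1 + 4 = Z + 0, so Z = 5.
Z = 5 is boron, so the species is ¹³₅B.

B-13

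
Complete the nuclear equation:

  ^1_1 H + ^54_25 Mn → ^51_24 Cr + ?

Conserve mass number: 1 + 54 = 51 + A, so A = 4.
Conserve atomic number: 1 + 25 = 24 + Z, so Z = 2.
A = 4 and Z = 2 is ^4_2 He — an alpha particle.

alpha particle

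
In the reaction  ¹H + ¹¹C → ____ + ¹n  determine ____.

N-11

Conserve mass number: 1 + 11 = A + 1, so A = 11.
Conserve atomic number: 1 + 6 = Z + 0, so Z = 7.
Z = 7 is nitrogen, so the species is ¹¹N.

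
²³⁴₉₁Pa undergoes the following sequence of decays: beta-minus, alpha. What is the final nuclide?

Start: (A, Z) = (234, 91).
After β⁻: (234, 92).
After α: (230, 90).
Z = 90 is thorium.

Th-230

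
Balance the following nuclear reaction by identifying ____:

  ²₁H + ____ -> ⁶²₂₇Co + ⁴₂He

Ni-64

Conserve mass number: 2 + A = 62 + 4, so A = 64.
Conserve atomic number: 1 + Z = 27 + 2, so Z = 28.
Z = 28 is nickel, so the species is ⁶⁴₂₈Ni.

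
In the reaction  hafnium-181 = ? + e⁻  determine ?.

Ta-181

Conserve mass number: 181 = A + 0, so A = 181.
Conserve atomic number: 72 = Z − 1, so Z = 73.
Z = 73 is tantalum, so the species is tantalum-181.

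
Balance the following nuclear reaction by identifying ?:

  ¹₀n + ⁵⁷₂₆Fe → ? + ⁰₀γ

Fe-58

Conserve mass number: 1 + 57 = A + 0, so A = 58.
Conserve atomic number: 0 + 26 = Z + 0, so Z = 26.
Z = 26 is iron, so the species is ⁵⁸₂₆Fe.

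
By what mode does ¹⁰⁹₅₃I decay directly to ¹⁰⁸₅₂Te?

proton emission

ΔA = 108 − 109 = -1; ΔZ = 52 − 53 = -1.
A drops by 1 and Z drops by 1 — a proton was emitted.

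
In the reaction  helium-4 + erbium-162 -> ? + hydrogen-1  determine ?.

Tm-165

Conserve mass number: 4 + 162 = A + 1, so A = 165.
Conserve atomic number: 2 + 68 = Z + 1, so Z = 69.
Z = 69 is thulium, so the species is thulium-165.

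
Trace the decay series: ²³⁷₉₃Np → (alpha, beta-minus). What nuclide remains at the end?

U-233

Start: (A, Z) = (237, 93).
After α: (233, 91).
After β⁻: (233, 92).
Z = 92 is uranium.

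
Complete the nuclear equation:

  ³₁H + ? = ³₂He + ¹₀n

Conserve mass number: 3 + A = 3 + 1, so A = 1.
Conserve atomic number: 1 + Z = 2 + 0, so Z = 1.
A = 1 and Z = 1 is ¹₁H — a proton.

proton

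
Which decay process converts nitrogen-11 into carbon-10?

proton emission

ΔA = 10 − 11 = -1; ΔZ = 6 − 7 = -1.
A drops by 1 and Z drops by 1 — a proton was emitted.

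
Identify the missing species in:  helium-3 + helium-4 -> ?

Conserve mass number: 3 + 4 = A, so A = 7.
Conserve atomic number: 2 + 2 = Z, so Z = 4.
Z = 4 is beryllium, so the species is beryllium-7.

Be-7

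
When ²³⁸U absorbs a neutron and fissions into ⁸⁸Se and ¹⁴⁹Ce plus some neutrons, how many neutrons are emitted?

2

Conserve mass number: 239 = 88 + 149 + k, so k = 239 − 237 = 2.
Check atomic number: 92 = 34 + 58 + 0 = 92. ✓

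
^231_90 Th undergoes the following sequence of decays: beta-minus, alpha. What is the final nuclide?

Start: (A, Z) = (231, 90).
After β⁻: (231, 91).
After α: (227, 89).
Z = 89 is actinium.

Ac-227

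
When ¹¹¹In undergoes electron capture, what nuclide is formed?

Electron capture: mass number changes by +0, atomic number by -1.
A: 111 = 111; Z: 49 − 1 = 48.
Z = 48 is cadmium, so the daughter is ¹¹¹Cd.

Cd-111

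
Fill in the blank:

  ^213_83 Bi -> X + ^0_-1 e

Conserve mass number: 213 = A + 0, so A = 213.
Conserve atomic number: 83 = Z − 1, so Z = 84.
Z = 84 is polonium, so the species is ^213_84 Po.

Po-213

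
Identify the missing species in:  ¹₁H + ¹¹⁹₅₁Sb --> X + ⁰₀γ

Te-120

Conserve mass number: 1 + 119 = A + 0, so A = 120.
Conserve atomic number: 1 + 51 = Z + 0, so Z = 52.
Z = 52 is tellurium, so the species is ¹²⁰₅₂Te.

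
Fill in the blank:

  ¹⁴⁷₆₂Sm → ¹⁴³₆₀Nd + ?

Conserve mass number: 147 = 143 + A, so A = 4.
Conserve atomic number: 62 = 60 + Z, so Z = 2.
A = 4 and Z = 2 is ⁴₂He — an alpha particle.

alpha particle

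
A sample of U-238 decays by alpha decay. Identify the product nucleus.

Th-234

Alpha decay: mass number changes by -4, atomic number by -2.
A: 238 − 4 = 234; Z: 92 − 2 = 90.
Z = 90 is thorium, so the daughter is Th-234.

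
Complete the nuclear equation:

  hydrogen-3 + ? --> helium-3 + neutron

proton

Conserve mass number: 3 + A = 3 + 1, so A = 1.
Conserve atomic number: 1 + Z = 2 + 0, so Z = 1.
A = 1 and Z = 1 is hydrogen-1 — a proton.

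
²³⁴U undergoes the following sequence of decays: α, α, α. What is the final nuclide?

Rn-222

Start: (A, Z) = (234, 92).
After α: (230, 90).
After α: (226, 88).
After α: (222, 86).
Z = 86 is radon.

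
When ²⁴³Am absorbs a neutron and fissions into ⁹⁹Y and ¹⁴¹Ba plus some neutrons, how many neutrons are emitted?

Conserve mass number: 244 = 99 + 141 + k, so k = 244 − 240 = 4.
Check atomic number: 95 = 39 + 56 + 0 = 95. ✓

4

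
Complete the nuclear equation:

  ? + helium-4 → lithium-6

deuteron

Conserve mass number: A + 4 = 6, so A = 2.
Conserve atomic number: Z + 2 = 3, so Z = 1.
A = 2 and Z = 1 is hydrogen-2 — a deuteron.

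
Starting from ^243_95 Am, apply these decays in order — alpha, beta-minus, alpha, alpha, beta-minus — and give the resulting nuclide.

Pa-231

Start: (A, Z) = (243, 95).
After α: (239, 93).
After β⁻: (239, 94).
After α: (235, 92).
After α: (231, 90).
After β⁻: (231, 91).
Z = 91 is protactinium.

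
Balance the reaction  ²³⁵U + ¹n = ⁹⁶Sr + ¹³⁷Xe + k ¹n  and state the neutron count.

Conserve mass number: 236 = 96 + 137 + k, so k = 236 − 233 = 3.
Check atomic number: 92 = 38 + 54 + 0 = 92. ✓

3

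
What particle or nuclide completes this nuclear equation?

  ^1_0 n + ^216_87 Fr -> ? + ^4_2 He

At-213

Conserve mass number: 1 + 216 = A + 4, so A = 213.
Conserve atomic number: 0 + 87 = Z + 2, so Z = 85.
Z = 85 is astatine, so the species is ^213_85 At.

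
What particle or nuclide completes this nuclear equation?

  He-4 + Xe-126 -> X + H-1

Cs-129

Conserve mass number: 4 + 126 = A + 1, so A = 129.
Conserve atomic number: 2 + 54 = Z + 1, so Z = 55.
Z = 55 is caesium, so the species is Cs-129.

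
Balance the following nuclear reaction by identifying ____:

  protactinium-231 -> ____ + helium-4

Ac-227

Conserve mass number: 231 = A + 4, so A = 227.
Conserve atomic number: 91 = Z + 2, so Z = 89.
Z = 89 is actinium, so the species is actinium-227.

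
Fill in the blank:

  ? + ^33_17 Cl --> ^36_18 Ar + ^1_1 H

Conserve mass number: A + 33 = 36 + 1, so A = 4.
Conserve atomic number: Z + 17 = 18 + 1, so Z = 2.
A = 4 and Z = 2 is ^4_2 He — an alpha particle.

alpha particle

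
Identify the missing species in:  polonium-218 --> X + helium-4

Pb-214

Conserve mass number: 218 = A + 4, so A = 214.
Conserve atomic number: 84 = Z + 2, so Z = 82.
Z = 82 is lead, so the species is lead-214.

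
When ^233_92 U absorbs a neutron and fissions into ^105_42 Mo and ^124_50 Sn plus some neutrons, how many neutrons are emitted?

5

Conserve mass number: 234 = 105 + 124 + k, so k = 234 − 229 = 5.
Check atomic number: 92 = 42 + 50 + 0 = 92. ✓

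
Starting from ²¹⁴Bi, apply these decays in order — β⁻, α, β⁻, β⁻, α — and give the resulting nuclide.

Start: (A, Z) = (214, 83).
After β⁻: (214, 84).
After α: (210, 82).
After β⁻: (210, 83).
After β⁻: (210, 84).
After α: (206, 82).
Z = 82 is lead.

Pb-206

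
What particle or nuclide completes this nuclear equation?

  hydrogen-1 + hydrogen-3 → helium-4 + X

Conserve mass number: 1 + 3 = 4 + A, so A = 0.
Conserve atomic number: 1 + 1 = 2 + Z, so Z = 0.
A = 0 and Z = 0 is γ — a gamma ray.

gamma ray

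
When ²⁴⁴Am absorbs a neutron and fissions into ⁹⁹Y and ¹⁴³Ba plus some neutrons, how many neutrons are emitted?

Conserve mass number: 245 = 99 + 143 + k, so k = 245 − 242 = 3.
Check atomic number: 95 = 39 + 56 + 0 = 95. ✓

3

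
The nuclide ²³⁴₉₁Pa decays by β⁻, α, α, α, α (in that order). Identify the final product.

Po-218

Start: (A, Z) = (234, 91).
After β⁻: (234, 92).
After α: (230, 90).
After α: (226, 88).
After α: (222, 86).
After α: (218, 84).
Z = 84 is polonium.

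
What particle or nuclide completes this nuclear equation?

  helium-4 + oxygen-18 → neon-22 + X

Conserve mass number: 4 + 18 = 22 + A, so A = 0.
Conserve atomic number: 2 + 8 = 10 + Z, so Z = 0.
A = 0 and Z = 0 is γ — a gamma ray.

gamma ray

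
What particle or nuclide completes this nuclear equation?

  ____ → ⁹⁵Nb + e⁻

Zr-95

Conserve mass number: A = 95 + 0, so A = 95.
Conserve atomic number: Z = 41 − 1, so Z = 40.
Z = 40 is zirconium, so the species is ⁹⁵Zr.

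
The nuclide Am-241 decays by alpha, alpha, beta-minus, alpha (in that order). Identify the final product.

Start: (A, Z) = (241, 95).
After α: (237, 93).
After α: (233, 91).
After β⁻: (233, 92).
After α: (229, 90).
Z = 90 is thorium.

Th-229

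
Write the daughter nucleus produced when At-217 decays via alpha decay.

Alpha decay: mass number changes by -4, atomic number by -2.
A: 217 − 4 = 213; Z: 85 − 2 = 83.
Z = 83 is bismuth, so the daughter is Bi-213.

Bi-213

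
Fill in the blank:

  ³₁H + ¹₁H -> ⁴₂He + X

gamma ray

Conserve mass number: 3 + 1 = 4 + A, so A = 0.
Conserve atomic number: 1 + 1 = 2 + Z, so Z = 0.
A = 0 and Z = 0 is ⁰₀γ — a gamma ray.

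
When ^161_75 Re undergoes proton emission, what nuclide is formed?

Proton emission: mass number changes by -1, atomic number by -1.
A: 161 − 1 = 160; Z: 75 − 1 = 74.
Z = 74 is tungsten, so the daughter is ^160_74 W.

W-160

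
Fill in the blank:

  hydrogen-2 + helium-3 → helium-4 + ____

proton

Conserve mass number: 2 + 3 = 4 + A, so A = 1.
Conserve atomic number: 1 + 2 = 2 + Z, so Z = 1.
A = 1 and Z = 1 is hydrogen-1 — a proton.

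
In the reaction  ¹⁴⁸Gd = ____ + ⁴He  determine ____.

Sm-144

Conserve mass number: 148 = A + 4, so A = 144.
Conserve atomic number: 64 = Z + 2, so Z = 62.
Z = 62 is samarium, so the species is ¹⁴⁴Sm.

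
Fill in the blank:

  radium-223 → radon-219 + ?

Conserve mass number: 223 = 219 + A, so A = 4.
Conserve atomic number: 88 = 86 + Z, so Z = 2.
A = 4 and Z = 2 is helium-4 — an alpha particle.

alpha particle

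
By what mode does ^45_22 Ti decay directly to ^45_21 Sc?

beta-plus decay or electron capture

ΔA = 45 − 45 = 0; ΔZ = 21 − 22 = -1.
A is unchanged and Z drops by 1 — a proton has become a neutron (β⁺ emission or electron capture).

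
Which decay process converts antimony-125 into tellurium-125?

beta-minus decay

ΔA = 125 − 125 = 0; ΔZ = 52 − 51 = +1.
A is unchanged and Z rises by 1 — a neutron has become a proton (β⁻ decay).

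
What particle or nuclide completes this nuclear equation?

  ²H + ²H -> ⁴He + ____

Conserve mass number: 2 + 2 = 4 + A, so A = 0.
Conserve atomic number: 1 + 1 = 2 + Z, so Z = 0.
A = 0 and Z = 0 is γ — a gamma ray.

gamma ray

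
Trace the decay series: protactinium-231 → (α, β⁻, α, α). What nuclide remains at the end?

Rn-219

Start: (A, Z) = (231, 91).
After α: (227, 89).
After β⁻: (227, 90).
After α: (223, 88).
After α: (219, 86).
Z = 86 is radon.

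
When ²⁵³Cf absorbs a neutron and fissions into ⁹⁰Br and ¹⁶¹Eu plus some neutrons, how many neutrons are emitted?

3

Conserve mass number: 254 = 90 + 161 + k, so k = 254 − 251 = 3.
Check atomic number: 98 = 35 + 63 + 0 = 98. ✓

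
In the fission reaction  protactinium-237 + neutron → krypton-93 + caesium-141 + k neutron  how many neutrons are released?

4

Conserve mass number: 238 = 93 + 141 + k, so k = 238 − 234 = 4.
Check atomic number: 91 = 36 + 55 + 0 = 91. ✓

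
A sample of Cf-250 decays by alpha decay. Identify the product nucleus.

Alpha decay: mass number changes by -4, atomic number by -2.
A: 250 − 4 = 246; Z: 98 − 2 = 96.
Z = 96 is curium, so the daughter is Cm-246.

Cm-246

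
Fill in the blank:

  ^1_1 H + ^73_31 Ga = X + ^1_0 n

Conserve mass number: 1 + 73 = A + 1, so A = 73.
Conserve atomic number: 1 + 31 = Z + 0, so Z = 32.
Z = 32 is germanium, so the species is ^73_32 Ge.

Ge-73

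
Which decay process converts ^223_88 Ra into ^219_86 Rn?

ΔA = 219 − 223 = -4; ΔZ = 86 − 88 = -2.
A drops by 4 and Z drops by 2 — the signature of alpha emission.

alpha decay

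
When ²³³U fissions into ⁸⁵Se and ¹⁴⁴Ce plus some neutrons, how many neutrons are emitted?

Conserve mass number: 233 = 85 + 144 + k, so k = 233 − 229 = 4.
Check atomic number: 92 = 34 + 58 + 0 = 92. ✓

4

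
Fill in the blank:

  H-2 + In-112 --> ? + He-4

Conserve mass number: 2 + 112 = A + 4, so A = 110.
Conserve atomic number: 1 + 49 = Z + 2, so Z = 48.
Z = 48 is cadmium, so the species is Cd-110.

Cd-110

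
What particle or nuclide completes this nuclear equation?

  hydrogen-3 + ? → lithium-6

He-3

Conserve mass number: 3 + A = 6, so A = 3.
Conserve atomic number: 1 + Z = 3, so Z = 2.
Z = 2 is helium, so the species is helium-3.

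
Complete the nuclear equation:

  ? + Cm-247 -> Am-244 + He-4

proton

Conserve mass number: A + 247 = 244 + 4, so A = 1.
Conserve atomic number: Z + 96 = 95 + 2, so Z = 1.
A = 1 and Z = 1 is H-1 — a proton.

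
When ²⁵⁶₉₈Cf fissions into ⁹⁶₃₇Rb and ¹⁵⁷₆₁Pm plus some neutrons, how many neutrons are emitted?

Conserve mass number: 256 = 96 + 157 + k, so k = 256 − 253 = 3.
Check atomic number: 98 = 37 + 61 + 0 = 98. ✓

3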